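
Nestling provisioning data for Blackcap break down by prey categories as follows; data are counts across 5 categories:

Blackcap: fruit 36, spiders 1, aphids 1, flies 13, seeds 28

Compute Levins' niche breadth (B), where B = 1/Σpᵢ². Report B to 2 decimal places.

2.77

Proportions for Blackcap (n=79): 36/79=0.4557, 1/79=0.0127, 1/79=0.0127, 13/79=0.1646, 28/79=0.3544
Σpᵢ² = 0.4557² + 0.0127² + 0.0127² + 0.1646² + 0.3544² = 0.207662 + 0.000161 + 0.000161 + 0.027093 + 0.125599 = 0.360676
B = 1 / 0.360676 = 2.7726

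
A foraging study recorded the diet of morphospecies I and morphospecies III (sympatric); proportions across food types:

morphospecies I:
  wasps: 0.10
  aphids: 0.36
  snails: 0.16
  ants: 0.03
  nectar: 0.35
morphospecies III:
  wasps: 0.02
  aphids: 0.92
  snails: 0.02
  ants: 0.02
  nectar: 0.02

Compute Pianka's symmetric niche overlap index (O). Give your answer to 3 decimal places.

0.695

Σ p₁ᵢp₂ᵢ = 0.0020 + 0.3312 + 0.0032 + 0.0006 + 0.0070 = 0.3440
Σp_1ᵢ² = 0.10² + 0.36² + 0.16² + 0.03² + 0.35² = 0.0100 + 0.1296 + 0.0256 + 0.0009 + 0.1225 = 0.2886
Σp_2ᵢ² = 0.02² + 0.92² + 0.02² + 0.02² + 0.02² = 0.0004 + 0.8464 + 0.0004 + 0.0004 + 0.0004 = 0.8480
O = 0.3440 / √(0.2886 × 0.8480) = 0.3440 / 0.494705 = 0.69536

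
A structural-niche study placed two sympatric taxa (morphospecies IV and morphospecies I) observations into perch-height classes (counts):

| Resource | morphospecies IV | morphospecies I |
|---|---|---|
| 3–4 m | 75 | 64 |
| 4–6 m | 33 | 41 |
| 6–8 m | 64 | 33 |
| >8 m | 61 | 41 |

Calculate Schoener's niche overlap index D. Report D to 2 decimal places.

0.88

Proportions for morphospecies IV (n=233): 75/233=0.3219, 33/233=0.1416, 64/233=0.2747, 61/233=0.2618
Proportions for morphospecies I (n=179): 64/179=0.3575, 41/179=0.2291, 33/179=0.1844, 41/179=0.2291
Σ|p₁ᵢ − p₂ᵢ| = 0.0356 + 0.0875 + 0.0903 + 0.0327 = 0.2461
D = 1 − ½ × 0.2461 = 1 − 0.12305 = 0.87695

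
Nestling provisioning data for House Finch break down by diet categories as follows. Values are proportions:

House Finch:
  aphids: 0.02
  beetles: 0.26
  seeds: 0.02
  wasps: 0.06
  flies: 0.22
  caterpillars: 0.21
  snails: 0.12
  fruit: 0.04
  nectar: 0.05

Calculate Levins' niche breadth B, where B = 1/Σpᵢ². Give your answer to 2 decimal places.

5.46

Σpᵢ² = 0.02² + 0.26² + 0.02² + 0.06² + 0.22² + 0.21² + 0.12² + 0.04² + 0.05² = 0.0004 + 0.0676 + 0.0004 + 0.0036 + 0.0484 + 0.0441 + 0.0144 + 0.0016 + 0.0025 = 0.1830
B = 1 / 0.1830 = 5.4645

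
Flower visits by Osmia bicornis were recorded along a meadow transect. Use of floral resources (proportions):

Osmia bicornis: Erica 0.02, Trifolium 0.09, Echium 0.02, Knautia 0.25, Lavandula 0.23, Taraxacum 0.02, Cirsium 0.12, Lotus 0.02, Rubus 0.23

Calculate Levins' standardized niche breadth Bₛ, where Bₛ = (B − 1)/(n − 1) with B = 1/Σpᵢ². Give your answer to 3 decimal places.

Σpᵢ² = 0.02² + 0.09² + 0.02² + 0.25² + 0.23² + 0.02² + 0.12² + 0.02² + 0.23² = 0.0004 + 0.0081 + 0.0004 + 0.0625 + 0.0529 + 0.0004 + 0.0144 + 0.0004 + 0.0529 = 0.1924
B = 1 / 0.1924 = 5.19751
Bₛ = (B − 1)/(n − 1) = (5.19751 − 1)/(9 − 1) = 4.19751/8 = 0.52469

0.525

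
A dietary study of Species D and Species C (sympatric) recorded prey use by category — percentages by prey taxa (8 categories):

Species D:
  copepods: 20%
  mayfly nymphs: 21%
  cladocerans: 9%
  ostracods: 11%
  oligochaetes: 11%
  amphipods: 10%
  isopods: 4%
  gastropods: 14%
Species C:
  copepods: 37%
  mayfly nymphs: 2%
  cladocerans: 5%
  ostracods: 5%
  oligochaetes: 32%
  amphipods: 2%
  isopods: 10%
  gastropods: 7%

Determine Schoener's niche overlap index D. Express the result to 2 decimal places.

Convert percentages to proportions (divide by 100).
Σ|p₁ᵢ − p₂ᵢ| = 0.17 + 0.19 + 0.04 + 0.06 + 0.21 + 0.08 + 0.06 + 0.07 = 0.88
D = 1 − ½ × 0.88 = 1 − 0.440 = 0.5600

0.56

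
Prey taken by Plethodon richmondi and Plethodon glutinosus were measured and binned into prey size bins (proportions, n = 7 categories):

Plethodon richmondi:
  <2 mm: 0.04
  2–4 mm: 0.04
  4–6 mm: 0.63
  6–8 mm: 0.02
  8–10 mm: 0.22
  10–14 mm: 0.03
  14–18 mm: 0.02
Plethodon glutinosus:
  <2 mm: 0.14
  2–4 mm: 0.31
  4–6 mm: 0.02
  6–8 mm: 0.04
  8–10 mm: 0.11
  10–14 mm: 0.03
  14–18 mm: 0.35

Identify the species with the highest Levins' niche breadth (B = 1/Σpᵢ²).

Plethodon glutinosus

Σp_richᵢ² = 0.04² + 0.04² + 0.63² + 0.02² + 0.22² + 0.03² + 0.02² = 0.0016 + 0.0016 + 0.3969 + 0.0004 + 0.0484 + 0.0009 + 0.0004 = 0.4502
B_rich = 1 / 0.4502 = 2.2212
Σp_glutᵢ² = 0.14² + 0.31² + 0.02² + 0.04² + 0.11² + 0.03² + 0.35² = 0.0196 + 0.0961 + 0.0004 + 0.0016 + 0.0121 + 0.0009 + 0.1225 = 0.2532
B_glut = 1 / 0.2532 = 3.9494
Highest B → broadest niche (most generalist): Plethodon glutinosus (B = 3.95).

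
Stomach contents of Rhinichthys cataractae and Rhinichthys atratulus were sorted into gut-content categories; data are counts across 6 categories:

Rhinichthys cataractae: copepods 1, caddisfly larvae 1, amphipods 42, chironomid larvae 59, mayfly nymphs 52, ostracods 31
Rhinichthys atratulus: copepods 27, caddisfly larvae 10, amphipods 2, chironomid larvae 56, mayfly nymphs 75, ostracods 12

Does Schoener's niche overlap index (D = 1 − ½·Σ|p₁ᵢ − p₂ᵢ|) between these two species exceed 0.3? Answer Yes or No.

Proportions for Rhinichthys cataractae (n=186): 1/186=0.0054, 1/186=0.0054, 42/186=0.2258, 59/186=0.3172, 52/186=0.2796, 31/186=0.1667
Proportions for Rhinichthys atratulus (n=182): 27/182=0.1484, 10/182=0.0549, 2/182=0.0110, 56/182=0.3077, 75/182=0.4121, 12/182=0.0659
Σ|p₁ᵢ − p₂ᵢ| = 0.1430 + 0.0495 + 0.2148 + 0.0095 + 0.1325 + 0.1008 = 0.6501
D = 1 − ½ × 0.6501 = 1 − 0.32505 = 0.67495
D = 0.67495 > 0.3 → Yes.

Yes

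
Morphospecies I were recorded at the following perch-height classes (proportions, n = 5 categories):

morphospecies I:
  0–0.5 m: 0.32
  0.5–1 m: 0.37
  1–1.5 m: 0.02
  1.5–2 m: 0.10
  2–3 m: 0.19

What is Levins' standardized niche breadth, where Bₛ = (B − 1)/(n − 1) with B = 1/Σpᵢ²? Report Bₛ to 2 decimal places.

0.62

Σpᵢ² = 0.32² + 0.37² + 0.02² + 0.10² + 0.19² = 0.1024 + 0.1369 + 0.0004 + 0.0100 + 0.0361 = 0.2858
B = 1 / 0.2858 = 3.4990
Bₛ = (B − 1)/(n − 1) = (3.4990 − 1)/(5 − 1) = 2.4990/4 = 0.6248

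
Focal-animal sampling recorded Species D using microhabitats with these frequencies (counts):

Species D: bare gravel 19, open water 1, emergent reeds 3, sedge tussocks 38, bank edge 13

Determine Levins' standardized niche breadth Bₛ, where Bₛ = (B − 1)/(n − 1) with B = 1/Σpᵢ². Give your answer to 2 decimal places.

0.44

Proportions for Species D (n=74): 19/74=0.2568, 1/74=0.0135, 3/74=0.0405, 38/74=0.5135, 13/74=0.1757
Σpᵢ² = 0.2568² + 0.0135² + 0.0405² + 0.5135² + 0.1757² = 0.065946 + 0.000182 + 0.001640 + 0.263682 + 0.030870 = 0.362320
B = 1 / 0.362320 = 2.7600
Bₛ = (B − 1)/(n − 1) = (2.7600 − 1)/(5 − 1) = 1.7600/4 = 0.4400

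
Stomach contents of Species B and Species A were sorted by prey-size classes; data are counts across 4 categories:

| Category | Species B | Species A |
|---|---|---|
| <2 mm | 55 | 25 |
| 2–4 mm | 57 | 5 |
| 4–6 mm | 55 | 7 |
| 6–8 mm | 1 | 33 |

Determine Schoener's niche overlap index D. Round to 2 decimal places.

Proportions for Species B (n=168): 55/168=0.3274, 57/168=0.3393, 55/168=0.3274, 1/168=0.0060
Proportions for Species A (n=70): 25/70=0.3571, 5/70=0.0714, 7/70=0.1000, 33/70=0.4714
Σ|p₁ᵢ − p₂ᵢ| = 0.0297 + 0.2679 + 0.2274 + 0.4654 = 0.9904
D = 1 − ½ × 0.9904 = 1 − 0.49520 = 0.50480

0.50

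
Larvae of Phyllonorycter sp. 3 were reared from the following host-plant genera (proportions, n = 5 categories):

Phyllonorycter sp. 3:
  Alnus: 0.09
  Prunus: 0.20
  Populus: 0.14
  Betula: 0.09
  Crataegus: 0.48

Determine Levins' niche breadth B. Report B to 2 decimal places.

Σpᵢ² = 0.09² + 0.20² + 0.14² + 0.09² + 0.48² = 0.0081 + 0.0400 + 0.0196 + 0.0081 + 0.2304 = 0.3062
B = 1 / 0.3062 = 3.2658

3.27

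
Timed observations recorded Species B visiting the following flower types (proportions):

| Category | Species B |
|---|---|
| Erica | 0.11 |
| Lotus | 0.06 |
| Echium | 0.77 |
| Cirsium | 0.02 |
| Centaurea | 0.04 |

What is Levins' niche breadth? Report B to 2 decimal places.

Σpᵢ² = 0.11² + 0.06² + 0.77² + 0.02² + 0.04² = 0.0121 + 0.0036 + 0.5929 + 0.0004 + 0.0016 = 0.6106
B = 1 / 0.6106 = 1.6377

1.64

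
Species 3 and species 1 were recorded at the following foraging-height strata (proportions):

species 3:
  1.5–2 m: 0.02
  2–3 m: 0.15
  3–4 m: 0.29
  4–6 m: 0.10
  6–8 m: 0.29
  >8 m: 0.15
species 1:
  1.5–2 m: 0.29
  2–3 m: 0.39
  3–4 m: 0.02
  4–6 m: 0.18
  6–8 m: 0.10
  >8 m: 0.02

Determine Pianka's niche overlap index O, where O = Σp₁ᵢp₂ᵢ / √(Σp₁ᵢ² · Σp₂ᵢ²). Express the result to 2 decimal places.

Σ p₁ᵢp₂ᵢ = 0.0058 + 0.0585 + 0.0058 + 0.0180 + 0.0290 + 0.0030 = 0.1201
Σp_1ᵢ² = 0.02² + 0.15² + 0.29² + 0.10² + 0.29² + 0.15² = 0.0004 + 0.0225 + 0.0841 + 0.0100 + 0.0841 + 0.0225 = 0.2236
Σp_2ᵢ² = 0.29² + 0.39² + 0.02² + 0.18² + 0.10² + 0.02² = 0.0841 + 0.1521 + 0.0004 + 0.0324 + 0.0100 + 0.0004 = 0.2794
O = 0.1201 / √(0.2236 × 0.2794) = 0.1201 / 0.24995 = 0.4805

0.48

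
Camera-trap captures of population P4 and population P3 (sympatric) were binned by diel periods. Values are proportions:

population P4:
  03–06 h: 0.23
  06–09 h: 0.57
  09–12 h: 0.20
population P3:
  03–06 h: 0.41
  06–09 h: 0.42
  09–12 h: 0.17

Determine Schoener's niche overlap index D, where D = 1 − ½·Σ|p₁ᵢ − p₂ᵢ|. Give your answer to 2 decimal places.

0.82

Σ|p₁ᵢ − p₂ᵢ| = 0.18 + 0.15 + 0.03 = 0.36
D = 1 − ½ × 0.36 = 1 − 0.180 = 0.8200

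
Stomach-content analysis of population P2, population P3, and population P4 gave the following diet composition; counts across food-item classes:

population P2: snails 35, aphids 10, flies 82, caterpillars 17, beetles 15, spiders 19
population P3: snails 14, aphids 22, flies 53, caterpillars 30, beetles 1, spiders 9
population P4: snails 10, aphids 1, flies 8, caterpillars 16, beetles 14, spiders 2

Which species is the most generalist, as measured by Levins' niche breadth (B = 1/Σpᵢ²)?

population P4

Proportions for population P2 (n=178): 35/178=0.1966, 10/178=0.0562, 82/178=0.4607, 17/178=0.0955, 15/178=0.0843, 19/178=0.1067
Proportions for population P3 (n=129): 14/129=0.1085, 22/129=0.1705, 53/129=0.4109, 30/129=0.2326, 1/129=0.0078, 9/129=0.0698
Proportions for population P4 (n=51): 10/51=0.1961, 1/51=0.0196, 8/51=0.1569, 16/51=0.3137, 14/51=0.2745, 2/51=0.0392
Σp_P2ᵢ² = 0.1966² + 0.0562² + 0.4607² + 0.0955² + 0.0843² + 0.1067² = 0.038652 + 0.003158 + 0.212244 + 0.009120 + 0.007106 + 0.011385 = 0.281665
B_P2 = 1 / 0.281665 = 3.5503
Σp_P3ᵢ² = 0.1085² + 0.1705² + 0.4109² + 0.2326² + 0.0078² + 0.0698² = 0.011772 + 0.029070 + 0.168839 + 0.054103 + 0.000061 + 0.004872 = 0.268717
B_P3 = 1 / 0.268717 = 3.7214
Σp_P4ᵢ² = 0.1961² + 0.0196² + 0.1569² + 0.3137² + 0.2745² + 0.0392² = 0.038455 + 0.000384 + 0.024618 + 0.098408 + 0.075350 + 0.001537 = 0.238752
B_P4 = 1 / 0.238752 = 4.1884
Highest B → broadest niche (most generalist): population P4 (B = 4.19).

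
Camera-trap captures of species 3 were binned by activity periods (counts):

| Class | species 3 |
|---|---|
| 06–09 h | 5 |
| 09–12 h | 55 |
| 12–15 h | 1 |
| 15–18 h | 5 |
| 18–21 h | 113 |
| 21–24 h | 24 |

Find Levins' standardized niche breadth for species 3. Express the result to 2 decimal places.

0.30

Proportions for species 3 (n=203): 5/203=0.0246, 55/203=0.2709, 1/203=0.0049, 5/203=0.0246, 113/203=0.5567, 24/203=0.1182
Σpᵢ² = 0.0246² + 0.2709² + 0.0049² + 0.0246² + 0.5567² + 0.1182² = 0.000605 + 0.073387 + 0.000024 + 0.000605 + 0.309915 + 0.013971 = 0.398507
B = 1 / 0.398507 = 2.5094
Bₛ = (B − 1)/(n − 1) = (2.5094 − 1)/(6 − 1) = 1.5094/5 = 0.3019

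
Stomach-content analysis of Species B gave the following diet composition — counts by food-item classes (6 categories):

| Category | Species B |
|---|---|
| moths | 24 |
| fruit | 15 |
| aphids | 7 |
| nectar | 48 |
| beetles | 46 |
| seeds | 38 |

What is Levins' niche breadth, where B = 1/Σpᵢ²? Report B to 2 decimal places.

4.72

Proportions for Species B (n=178): 24/178=0.1348, 15/178=0.0843, 7/178=0.0393, 48/178=0.2697, 46/178=0.2584, 38/178=0.2135
Σpᵢ² = 0.1348² + 0.0843² + 0.0393² + 0.2697² + 0.2584² + 0.2135² = 0.018171 + 0.007106 + 0.001544 + 0.072738 + 0.066771 + 0.045582 = 0.211912
B = 1 / 0.211912 = 4.7189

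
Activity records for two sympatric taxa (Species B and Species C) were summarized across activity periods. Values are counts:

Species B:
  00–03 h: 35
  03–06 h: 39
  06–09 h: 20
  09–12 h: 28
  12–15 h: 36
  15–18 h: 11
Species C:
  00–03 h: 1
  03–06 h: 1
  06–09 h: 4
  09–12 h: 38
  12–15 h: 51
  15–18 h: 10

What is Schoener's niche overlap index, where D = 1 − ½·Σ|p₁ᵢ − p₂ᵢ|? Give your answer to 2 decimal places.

0.50

Proportions for Species B (n=169): 35/169=0.2071, 39/169=0.2308, 20/169=0.1183, 28/169=0.1657, 36/169=0.2130, 11/169=0.0651
Proportions for Species C (n=105): 1/105=0.0095, 1/105=0.0095, 4/105=0.0381, 38/105=0.3619, 51/105=0.4857, 10/105=0.0952
Σ|p₁ᵢ − p₂ᵢ| = 0.1976 + 0.2213 + 0.0802 + 0.1962 + 0.2727 + 0.0301 = 0.9981
D = 1 − ½ × 0.9981 = 1 − 0.49905 = 0.50095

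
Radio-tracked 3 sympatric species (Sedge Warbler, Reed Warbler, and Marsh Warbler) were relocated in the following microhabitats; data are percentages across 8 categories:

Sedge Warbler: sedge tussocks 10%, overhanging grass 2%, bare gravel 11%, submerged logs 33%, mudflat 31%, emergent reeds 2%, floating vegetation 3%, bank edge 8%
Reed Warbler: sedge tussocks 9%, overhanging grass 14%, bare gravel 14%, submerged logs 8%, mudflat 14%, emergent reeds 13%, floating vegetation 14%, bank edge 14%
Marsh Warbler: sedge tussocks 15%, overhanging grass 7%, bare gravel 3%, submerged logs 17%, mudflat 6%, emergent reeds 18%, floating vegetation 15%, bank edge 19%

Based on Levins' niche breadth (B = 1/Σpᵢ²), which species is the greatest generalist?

Reed Warbler

Convert percentages to proportions (divide by 100).
Σp_Sedgᵢ² = 0.10² + 0.02² + 0.11² + 0.33² + 0.31² + 0.02² + 0.03² + 0.08² = 0.0100 + 0.0004 + 0.0121 + 0.1089 + 0.0961 + 0.0004 + 0.0009 + 0.0064 = 0.2352
B_Sedg = 1 / 0.2352 = 4.2517
Σp_Reedᵢ² = 0.09² + 0.14² + 0.14² + 0.08² + 0.14² + 0.13² + 0.14² + 0.14² = 0.0081 + 0.0196 + 0.0196 + 0.0064 + 0.0196 + 0.0169 + 0.0196 + 0.0196 = 0.1294
B_Reed = 1 / 0.1294 = 7.7280
Σp_Marsᵢ² = 0.15² + 0.07² + 0.03² + 0.17² + 0.06² + 0.18² + 0.15² + 0.19² = 0.0225 + 0.0049 + 0.0009 + 0.0289 + 0.0036 + 0.0324 + 0.0225 + 0.0361 = 0.1518
B_Mars = 1 / 0.1518 = 6.5876
Highest B → broadest niche (most generalist): Reed Warbler (B = 7.73).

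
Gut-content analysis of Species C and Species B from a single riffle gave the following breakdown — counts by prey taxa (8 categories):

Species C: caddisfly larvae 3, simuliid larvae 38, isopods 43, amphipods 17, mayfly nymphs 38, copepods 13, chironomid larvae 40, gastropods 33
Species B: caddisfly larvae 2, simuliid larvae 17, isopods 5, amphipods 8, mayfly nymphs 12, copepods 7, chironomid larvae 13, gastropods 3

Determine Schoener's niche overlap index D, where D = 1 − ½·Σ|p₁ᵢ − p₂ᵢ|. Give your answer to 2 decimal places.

0.78

Proportions for Species C (n=225): 3/225=0.0133, 38/225=0.1689, 43/225=0.1911, 17/225=0.0756, 38/225=0.1689, 13/225=0.0578, 40/225=0.1778, 33/225=0.1467
Proportions for Species B (n=67): 2/67=0.0299, 17/67=0.2537, 5/67=0.0746, 8/67=0.1194, 12/67=0.1791, 7/67=0.1045, 13/67=0.1940, 3/67=0.0448
Σ|p₁ᵢ − p₂ᵢ| = 0.0166 + 0.0848 + 0.1165 + 0.0438 + 0.0102 + 0.0467 + 0.0162 + 0.1019 = 0.4367
D = 1 − ½ × 0.4367 = 1 − 0.21835 = 0.78165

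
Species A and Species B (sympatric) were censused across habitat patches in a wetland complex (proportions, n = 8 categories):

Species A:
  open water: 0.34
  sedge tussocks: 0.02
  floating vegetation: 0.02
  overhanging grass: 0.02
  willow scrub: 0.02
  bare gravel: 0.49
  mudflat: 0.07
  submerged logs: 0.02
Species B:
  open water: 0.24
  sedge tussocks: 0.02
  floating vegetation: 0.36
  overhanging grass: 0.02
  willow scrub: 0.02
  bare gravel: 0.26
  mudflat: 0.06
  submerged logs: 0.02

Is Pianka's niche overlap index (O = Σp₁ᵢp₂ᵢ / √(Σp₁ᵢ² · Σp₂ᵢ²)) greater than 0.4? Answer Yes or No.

Σ p₁ᵢp₂ᵢ = 0.0816 + 0.0004 + 0.0072 + 0.0004 + 0.0004 + 0.1274 + 0.0042 + 0.0004 = 0.2220
Σp_1ᵢ² = 0.34² + 0.02² + 0.02² + 0.02² + 0.02² + 0.49² + 0.07² + 0.02² = 0.1156 + 0.0004 + 0.0004 + 0.0004 + 0.0004 + 0.2401 + 0.0049 + 0.0004 = 0.3626
Σp_2ᵢ² = 0.24² + 0.02² + 0.36² + 0.02² + 0.02² + 0.26² + 0.06² + 0.02² = 0.0576 + 0.0004 + 0.1296 + 0.0004 + 0.0004 + 0.0676 + 0.0036 + 0.0004 = 0.2600
O = 0.2220 / √(0.3626 × 0.2600) = 0.2220 / 0.30704 = 0.7230
O = 0.7230 > 0.4 → Yes.

Yes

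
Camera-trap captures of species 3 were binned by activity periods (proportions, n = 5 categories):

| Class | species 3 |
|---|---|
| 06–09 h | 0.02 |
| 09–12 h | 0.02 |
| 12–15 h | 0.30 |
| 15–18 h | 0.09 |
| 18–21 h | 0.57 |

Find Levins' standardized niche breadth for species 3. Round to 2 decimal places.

0.34

Σpᵢ² = 0.02² + 0.02² + 0.30² + 0.09² + 0.57² = 0.0004 + 0.0004 + 0.0900 + 0.0081 + 0.3249 = 0.4238
B = 1 / 0.4238 = 2.3596
Bₛ = (B − 1)/(n − 1) = (2.3596 − 1)/(5 − 1) = 1.3596/4 = 0.3399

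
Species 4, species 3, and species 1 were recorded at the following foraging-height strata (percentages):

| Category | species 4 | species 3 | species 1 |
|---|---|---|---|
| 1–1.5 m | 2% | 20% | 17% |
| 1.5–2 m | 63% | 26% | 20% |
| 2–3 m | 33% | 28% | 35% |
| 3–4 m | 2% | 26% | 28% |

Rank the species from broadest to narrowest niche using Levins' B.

Convert percentages to proportions (divide by 100).
Σp_4ᵢ² = 0.02² + 0.63² + 0.33² + 0.02² = 0.0004 + 0.3969 + 0.1089 + 0.0004 = 0.5066
B_4 = 1 / 0.5066 = 1.9739
Σp_3ᵢ² = 0.20² + 0.26² + 0.28² + 0.26² = 0.0400 + 0.0676 + 0.0784 + 0.0676 = 0.2536
B_3 = 1 / 0.2536 = 3.9432
Σp_1ᵢ² = 0.17² + 0.20² + 0.35² + 0.28² = 0.0289 + 0.0400 + 0.1225 + 0.0784 = 0.2698
B_1 = 1 / 0.2698 = 3.7064
Ranking by B (broadest → narrowest): species 3 (3.94) > species 1 (3.71) > species 4 (1.97)

species 3 > species 1 > species 4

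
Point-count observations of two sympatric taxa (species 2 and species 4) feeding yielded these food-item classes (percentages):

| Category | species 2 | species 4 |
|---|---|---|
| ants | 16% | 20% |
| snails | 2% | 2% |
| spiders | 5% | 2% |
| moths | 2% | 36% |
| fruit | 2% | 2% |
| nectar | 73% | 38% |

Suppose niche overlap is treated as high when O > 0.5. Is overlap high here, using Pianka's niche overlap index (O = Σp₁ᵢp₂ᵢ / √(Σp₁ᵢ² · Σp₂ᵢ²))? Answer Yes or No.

Convert percentages to proportions (divide by 100).
Σ p₁ᵢp₂ᵢ = 0.0320 + 0.0004 + 0.0010 + 0.0072 + 0.0004 + 0.2774 = 0.3184
Σp_1ᵢ² = 0.16² + 0.02² + 0.05² + 0.02² + 0.02² + 0.73² = 0.0256 + 0.0004 + 0.0025 + 0.0004 + 0.0004 + 0.5329 = 0.5622
Σp_2ᵢ² = 0.20² + 0.02² + 0.02² + 0.36² + 0.02² + 0.38² = 0.0400 + 0.0004 + 0.0004 + 0.1296 + 0.0004 + 0.1444 = 0.3152
O = 0.3184 / √(0.5622 × 0.3152) = 0.3184 / 0.42096 = 0.7564
O = 0.7564 > 0.5 → Yes.

Yes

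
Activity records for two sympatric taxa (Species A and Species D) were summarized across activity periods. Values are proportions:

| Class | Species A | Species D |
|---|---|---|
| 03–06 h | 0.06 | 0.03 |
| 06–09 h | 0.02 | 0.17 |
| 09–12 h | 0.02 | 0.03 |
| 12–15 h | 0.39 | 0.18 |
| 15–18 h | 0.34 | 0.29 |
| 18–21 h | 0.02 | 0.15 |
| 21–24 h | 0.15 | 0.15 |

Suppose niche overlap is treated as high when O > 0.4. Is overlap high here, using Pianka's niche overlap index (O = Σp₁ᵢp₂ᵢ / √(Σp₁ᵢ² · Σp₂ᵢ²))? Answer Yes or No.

Yes

Σ p₁ᵢp₂ᵢ = 0.0018 + 0.0034 + 0.0006 + 0.0702 + 0.0986 + 0.0030 + 0.0225 = 0.2001
Σp_1ᵢ² = 0.06² + 0.02² + 0.02² + 0.39² + 0.34² + 0.02² + 0.15² = 0.0036 + 0.0004 + 0.0004 + 0.1521 + 0.1156 + 0.0004 + 0.0225 = 0.2950
Σp_2ᵢ² = 0.03² + 0.17² + 0.03² + 0.18² + 0.29² + 0.15² + 0.15² = 0.0009 + 0.0289 + 0.0009 + 0.0324 + 0.0841 + 0.0225 + 0.0225 = 0.1922
O = 0.2001 / √(0.2950 × 0.1922) = 0.2001 / 0.23812 = 0.8403
O = 0.8403 > 0.4 → Yes.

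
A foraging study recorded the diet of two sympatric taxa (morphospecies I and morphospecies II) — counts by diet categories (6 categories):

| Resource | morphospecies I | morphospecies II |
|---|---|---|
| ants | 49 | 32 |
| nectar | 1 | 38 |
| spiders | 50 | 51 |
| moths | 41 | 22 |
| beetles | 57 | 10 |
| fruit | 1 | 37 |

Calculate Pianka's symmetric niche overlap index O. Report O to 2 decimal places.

Proportions for morphospecies I (n=199): 49/199=0.2462, 1/199=0.0050, 50/199=0.2513, 41/199=0.2060, 57/199=0.2864, 1/199=0.0050
Proportions for morphospecies II (n=190): 32/190=0.1684, 38/190=0.2000, 51/190=0.2684, 22/190=0.1158, 10/190=0.0526, 37/190=0.1947
Σ p₁ᵢp₂ᵢ = 0.041460 + 0.001000 + 0.067449 + 0.023855 + 0.015065 + 0.000974 = 0.149803
Σp_1ᵢ² = 0.2462² + 0.0050² + 0.2513² + 0.2060² + 0.2864² + 0.0050² = 0.060614 + 0.000025 + 0.063152 + 0.042436 + 0.082025 + 0.000025 = 0.248277
Σp_2ᵢ² = 0.1684² + 0.2000² + 0.2684² + 0.1158² + 0.0526² + 0.1947² = 0.028359 + 0.040000 + 0.072039 + 0.013410 + 0.002767 + 0.037908 = 0.194483
O = 0.149803 / √(0.248277 × 0.194483) = 0.149803 / 0.2197400 = 0.6817

0.68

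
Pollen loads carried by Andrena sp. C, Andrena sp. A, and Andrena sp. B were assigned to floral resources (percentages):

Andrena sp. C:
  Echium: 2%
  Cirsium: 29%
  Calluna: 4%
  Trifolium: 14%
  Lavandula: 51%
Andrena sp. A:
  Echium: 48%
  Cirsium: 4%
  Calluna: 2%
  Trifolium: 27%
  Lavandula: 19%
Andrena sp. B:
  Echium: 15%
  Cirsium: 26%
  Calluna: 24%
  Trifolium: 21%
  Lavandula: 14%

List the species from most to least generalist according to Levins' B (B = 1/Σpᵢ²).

Andrena sp. B > Andrena sp. A > Andrena sp. C

Convert percentages to proportions (divide by 100).
Σp_Cᵢ² = 0.02² + 0.29² + 0.04² + 0.14² + 0.51² = 0.0004 + 0.0841 + 0.0016 + 0.0196 + 0.2601 = 0.3658
B_C = 1 / 0.3658 = 2.7337
Σp_Aᵢ² = 0.48² + 0.04² + 0.02² + 0.27² + 0.19² = 0.2304 + 0.0016 + 0.0004 + 0.0729 + 0.0361 = 0.3414
B_A = 1 / 0.3414 = 2.9291
Σp_Bᵢ² = 0.15² + 0.26² + 0.24² + 0.21² + 0.14² = 0.0225 + 0.0676 + 0.0576 + 0.0441 + 0.0196 = 0.2114
B_B = 1 / 0.2114 = 4.7304
Ranking by B (broadest → narrowest): Andrena sp. B (4.73) > Andrena sp. A (2.93) > Andrena sp. C (2.73)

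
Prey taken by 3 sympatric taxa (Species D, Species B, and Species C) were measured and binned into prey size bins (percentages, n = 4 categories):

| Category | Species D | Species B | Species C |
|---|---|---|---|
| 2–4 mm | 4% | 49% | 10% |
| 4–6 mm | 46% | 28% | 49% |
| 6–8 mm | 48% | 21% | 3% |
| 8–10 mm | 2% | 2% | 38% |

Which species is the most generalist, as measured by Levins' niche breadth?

Convert percentages to proportions (divide by 100).
Σp_Dᵢ² = 0.04² + 0.46² + 0.48² + 0.02² = 0.0016 + 0.2116 + 0.2304 + 0.0004 = 0.4440
B_D = 1 / 0.4440 = 2.2523
Σp_Bᵢ² = 0.49² + 0.28² + 0.21² + 0.02² = 0.2401 + 0.0784 + 0.0441 + 0.0004 = 0.3630
B_B = 1 / 0.3630 = 2.7548
Σp_Cᵢ² = 0.10² + 0.49² + 0.03² + 0.38² = 0.0100 + 0.2401 + 0.0009 + 0.1444 = 0.3954
B_C = 1 / 0.3954 = 2.5291
Highest B → broadest niche (most generalist): Species B (B = 2.75).

Species B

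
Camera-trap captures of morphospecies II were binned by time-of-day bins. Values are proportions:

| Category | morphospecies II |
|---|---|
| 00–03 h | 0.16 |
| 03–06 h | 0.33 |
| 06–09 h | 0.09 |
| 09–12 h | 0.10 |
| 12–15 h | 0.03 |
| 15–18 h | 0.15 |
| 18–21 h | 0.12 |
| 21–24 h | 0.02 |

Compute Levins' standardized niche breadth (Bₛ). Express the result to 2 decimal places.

Σpᵢ² = 0.16² + 0.33² + 0.09² + 0.10² + 0.03² + 0.15² + 0.12² + 0.02² = 0.0256 + 0.1089 + 0.0081 + 0.0100 + 0.0009 + 0.0225 + 0.0144 + 0.0004 = 0.1908
B = 1 / 0.1908 = 5.2411
Bₛ = (B − 1)/(n − 1) = (5.2411 − 1)/(8 − 1) = 4.2411/7 = 0.6059

0.61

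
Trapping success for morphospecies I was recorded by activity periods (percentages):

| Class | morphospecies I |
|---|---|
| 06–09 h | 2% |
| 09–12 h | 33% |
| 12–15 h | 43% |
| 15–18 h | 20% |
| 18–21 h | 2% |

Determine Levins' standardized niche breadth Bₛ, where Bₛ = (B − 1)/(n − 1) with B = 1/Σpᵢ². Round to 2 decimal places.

Convert percentages to proportions (divide by 100).
Σpᵢ² = 0.02² + 0.33² + 0.43² + 0.20² + 0.02² = 0.0004 + 0.1089 + 0.1849 + 0.0400 + 0.0004 = 0.3346
B = 1 / 0.3346 = 2.9886
Bₛ = (B − 1)/(n − 1) = (2.9886 − 1)/(5 − 1) = 1.9886/4 = 0.4972

0.50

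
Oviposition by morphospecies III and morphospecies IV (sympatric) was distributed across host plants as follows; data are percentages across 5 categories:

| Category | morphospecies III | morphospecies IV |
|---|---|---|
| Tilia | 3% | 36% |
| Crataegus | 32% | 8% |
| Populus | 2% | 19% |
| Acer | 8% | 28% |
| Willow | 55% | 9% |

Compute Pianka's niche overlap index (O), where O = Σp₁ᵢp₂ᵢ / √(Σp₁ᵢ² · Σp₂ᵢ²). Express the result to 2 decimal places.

Convert percentages to proportions (divide by 100).
Σ p₁ᵢp₂ᵢ = 0.0108 + 0.0256 + 0.0038 + 0.0224 + 0.0495 = 0.1121
Σp_1ᵢ² = 0.03² + 0.32² + 0.02² + 0.08² + 0.55² = 0.0009 + 0.1024 + 0.0004 + 0.0064 + 0.3025 = 0.4126
Σp_2ᵢ² = 0.36² + 0.08² + 0.19² + 0.28² + 0.09² = 0.1296 + 0.0064 + 0.0361 + 0.0784 + 0.0081 = 0.2586
O = 0.1121 / √(0.4126 × 0.2586) = 0.1121 / 0.32665 = 0.3432

0.34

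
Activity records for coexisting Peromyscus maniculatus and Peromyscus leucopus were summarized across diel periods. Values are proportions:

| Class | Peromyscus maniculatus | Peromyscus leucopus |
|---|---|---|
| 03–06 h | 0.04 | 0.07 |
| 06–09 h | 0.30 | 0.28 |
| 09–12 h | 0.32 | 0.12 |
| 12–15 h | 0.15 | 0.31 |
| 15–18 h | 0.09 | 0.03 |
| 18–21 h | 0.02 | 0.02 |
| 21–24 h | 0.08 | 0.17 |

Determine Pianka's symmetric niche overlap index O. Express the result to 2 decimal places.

Σ p₁ᵢp₂ᵢ = 0.0028 + 0.0840 + 0.0384 + 0.0465 + 0.0027 + 0.0004 + 0.0136 = 0.1884
Σp_1ᵢ² = 0.04² + 0.30² + 0.32² + 0.15² + 0.09² + 0.02² + 0.08² = 0.0016 + 0.0900 + 0.1024 + 0.0225 + 0.0081 + 0.0004 + 0.0064 = 0.2314
Σp_2ᵢ² = 0.07² + 0.28² + 0.12² + 0.31² + 0.03² + 0.02² + 0.17² = 0.0049 + 0.0784 + 0.0144 + 0.0961 + 0.0009 + 0.0004 + 0.0289 = 0.2240
O = 0.1884 / √(0.2314 × 0.2240) = 0.1884 / 0.22767 = 0.8275

0.83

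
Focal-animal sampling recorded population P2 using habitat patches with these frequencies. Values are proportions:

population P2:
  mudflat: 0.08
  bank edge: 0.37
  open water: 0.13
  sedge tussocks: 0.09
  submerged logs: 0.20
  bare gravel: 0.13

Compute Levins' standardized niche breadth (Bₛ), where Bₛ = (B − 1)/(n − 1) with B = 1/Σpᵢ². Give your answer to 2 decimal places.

0.69

Σpᵢ² = 0.08² + 0.37² + 0.13² + 0.09² + 0.20² + 0.13² = 0.0064 + 0.1369 + 0.0169 + 0.0081 + 0.0400 + 0.0169 = 0.2252
B = 1 / 0.2252 = 4.4405
Bₛ = (B − 1)/(n − 1) = (4.4405 − 1)/(6 − 1) = 3.4405/5 = 0.6881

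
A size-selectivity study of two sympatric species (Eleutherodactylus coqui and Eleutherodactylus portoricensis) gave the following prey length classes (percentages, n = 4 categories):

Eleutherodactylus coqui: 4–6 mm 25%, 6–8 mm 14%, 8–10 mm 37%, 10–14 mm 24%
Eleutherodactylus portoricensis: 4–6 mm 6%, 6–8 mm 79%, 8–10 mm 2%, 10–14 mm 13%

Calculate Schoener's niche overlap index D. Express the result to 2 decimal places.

Convert percentages to proportions (divide by 100).
Σ|p₁ᵢ − p₂ᵢ| = 0.19 + 0.65 + 0.35 + 0.11 = 1.30
D = 1 − ½ × 1.30 = 1 − 0.650 = 0.3500

0.35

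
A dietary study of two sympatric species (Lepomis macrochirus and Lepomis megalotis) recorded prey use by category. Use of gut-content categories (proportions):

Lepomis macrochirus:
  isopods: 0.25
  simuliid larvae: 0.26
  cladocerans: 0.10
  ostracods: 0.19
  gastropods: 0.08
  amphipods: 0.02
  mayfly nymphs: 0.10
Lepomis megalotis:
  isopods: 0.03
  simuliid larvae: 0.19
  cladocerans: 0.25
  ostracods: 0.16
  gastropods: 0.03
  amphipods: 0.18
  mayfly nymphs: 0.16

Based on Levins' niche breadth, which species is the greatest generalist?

Σp_macrᵢ² = 0.25² + 0.26² + 0.10² + 0.19² + 0.08² + 0.02² + 0.10² = 0.0625 + 0.0676 + 0.0100 + 0.0361 + 0.0064 + 0.0004 + 0.0100 = 0.1930
B_macr = 1 / 0.1930 = 5.1813
Σp_megaᵢ² = 0.03² + 0.19² + 0.25² + 0.16² + 0.03² + 0.18² + 0.16² = 0.0009 + 0.0361 + 0.0625 + 0.0256 + 0.0009 + 0.0324 + 0.0256 = 0.1840
B_mega = 1 / 0.1840 = 5.4348
Highest B → broadest niche (most generalist): Lepomis megalotis (B = 5.43).

Lepomis megalotis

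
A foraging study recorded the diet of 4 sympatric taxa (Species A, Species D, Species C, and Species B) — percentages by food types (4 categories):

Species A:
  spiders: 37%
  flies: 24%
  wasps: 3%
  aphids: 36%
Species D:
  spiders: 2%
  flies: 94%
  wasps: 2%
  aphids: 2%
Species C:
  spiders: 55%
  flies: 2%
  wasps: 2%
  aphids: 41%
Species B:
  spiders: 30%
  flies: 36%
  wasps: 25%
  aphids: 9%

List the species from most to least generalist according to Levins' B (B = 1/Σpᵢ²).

Convert percentages to proportions (divide by 100).
Σp_Aᵢ² = 0.37² + 0.24² + 0.03² + 0.36² = 0.1369 + 0.0576 + 0.0009 + 0.1296 = 0.3250
B_A = 1 / 0.3250 = 3.0769
Σp_Dᵢ² = 0.02² + 0.94² + 0.02² + 0.02² = 0.0004 + 0.8836 + 0.0004 + 0.0004 = 0.8848
B_D = 1 / 0.8848 = 1.1302
Σp_Cᵢ² = 0.55² + 0.02² + 0.02² + 0.41² = 0.3025 + 0.0004 + 0.0004 + 0.1681 = 0.4714
B_C = 1 / 0.4714 = 2.1213
Σp_Bᵢ² = 0.30² + 0.36² + 0.25² + 0.09² = 0.0900 + 0.1296 + 0.0625 + 0.0081 = 0.2902
B_B = 1 / 0.2902 = 3.4459
Ranking by B (broadest → narrowest): Species B (3.45) > Species A (3.08) > Species C (2.12) > Species D (1.13)

Species B > Species A > Species C > Species D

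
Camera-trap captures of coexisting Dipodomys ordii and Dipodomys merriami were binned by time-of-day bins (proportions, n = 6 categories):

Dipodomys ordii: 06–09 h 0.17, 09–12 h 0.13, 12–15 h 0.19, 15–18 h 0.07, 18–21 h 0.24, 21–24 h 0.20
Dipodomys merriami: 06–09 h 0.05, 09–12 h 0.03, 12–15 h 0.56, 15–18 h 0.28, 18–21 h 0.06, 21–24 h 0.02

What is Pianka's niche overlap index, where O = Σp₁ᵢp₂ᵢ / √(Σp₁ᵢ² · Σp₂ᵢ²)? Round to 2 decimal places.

Σ p₁ᵢp₂ᵢ = 0.0085 + 0.0039 + 0.1064 + 0.0196 + 0.0144 + 0.0040 = 0.1568
Σp_1ᵢ² = 0.17² + 0.13² + 0.19² + 0.07² + 0.24² + 0.20² = 0.0289 + 0.0169 + 0.0361 + 0.0049 + 0.0576 + 0.0400 = 0.1844
Σp_2ᵢ² = 0.05² + 0.03² + 0.56² + 0.28² + 0.06² + 0.02² = 0.0025 + 0.0009 + 0.3136 + 0.0784 + 0.0036 + 0.0004 = 0.3994
O = 0.1568 / √(0.1844 × 0.3994) = 0.1568 / 0.27138 = 0.5778

0.58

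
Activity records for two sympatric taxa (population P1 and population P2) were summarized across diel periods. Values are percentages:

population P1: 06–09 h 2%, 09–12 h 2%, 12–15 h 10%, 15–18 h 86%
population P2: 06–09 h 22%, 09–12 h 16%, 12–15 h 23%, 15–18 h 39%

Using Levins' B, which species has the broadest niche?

population P2

Convert percentages to proportions (divide by 100).
Σp_P1ᵢ² = 0.02² + 0.02² + 0.10² + 0.86² = 0.0004 + 0.0004 + 0.0100 + 0.7396 = 0.7504
B_P1 = 1 / 0.7504 = 1.3326
Σp_P2ᵢ² = 0.22² + 0.16² + 0.23² + 0.39² = 0.0484 + 0.0256 + 0.0529 + 0.1521 = 0.2790
B_P2 = 1 / 0.2790 = 3.5842
Highest B → broadest niche (most generalist): population P2 (B = 3.58).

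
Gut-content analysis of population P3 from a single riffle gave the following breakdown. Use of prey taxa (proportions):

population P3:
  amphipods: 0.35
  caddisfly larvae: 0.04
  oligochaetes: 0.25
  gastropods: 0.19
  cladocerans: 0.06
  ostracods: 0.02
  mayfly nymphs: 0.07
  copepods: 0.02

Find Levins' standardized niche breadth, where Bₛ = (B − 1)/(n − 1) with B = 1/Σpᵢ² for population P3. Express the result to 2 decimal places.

Σpᵢ² = 0.35² + 0.04² + 0.25² + 0.19² + 0.06² + 0.02² + 0.07² + 0.02² = 0.1225 + 0.0016 + 0.0625 + 0.0361 + 0.0036 + 0.0004 + 0.0049 + 0.0004 = 0.2320
B = 1 / 0.2320 = 4.3103
Bₛ = (B − 1)/(n − 1) = (4.3103 − 1)/(8 − 1) = 3.3103/7 = 0.4729

0.47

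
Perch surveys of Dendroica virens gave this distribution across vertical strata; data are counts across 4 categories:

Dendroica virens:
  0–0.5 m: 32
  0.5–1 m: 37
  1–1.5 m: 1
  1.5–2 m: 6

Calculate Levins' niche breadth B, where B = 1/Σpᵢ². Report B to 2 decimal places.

2.38

Proportions for Dendroica virens (n=76): 32/76=0.4211, 37/76=0.4868, 1/76=0.0132, 6/76=0.0789
Σpᵢ² = 0.4211² + 0.4868² + 0.0132² + 0.0789² = 0.177325 + 0.236974 + 0.000174 + 0.006225 = 0.420698
B = 1 / 0.420698 = 2.3770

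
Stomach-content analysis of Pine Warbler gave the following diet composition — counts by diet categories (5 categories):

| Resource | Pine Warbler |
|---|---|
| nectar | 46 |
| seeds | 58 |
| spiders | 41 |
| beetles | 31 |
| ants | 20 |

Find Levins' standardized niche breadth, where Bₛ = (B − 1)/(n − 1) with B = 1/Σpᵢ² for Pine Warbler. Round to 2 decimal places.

0.88

Proportions for Pine Warbler (n=196): 46/196=0.2347, 58/196=0.2959, 41/196=0.2092, 31/196=0.1582, 20/196=0.1020
Σpᵢ² = 0.2347² + 0.2959² + 0.2092² + 0.1582² + 0.1020² = 0.055084 + 0.087557 + 0.043765 + 0.025027 + 0.010404 = 0.221837
B = 1 / 0.221837 = 4.5078
Bₛ = (B − 1)/(n − 1) = (4.5078 − 1)/(5 − 1) = 3.5078/4 = 0.8770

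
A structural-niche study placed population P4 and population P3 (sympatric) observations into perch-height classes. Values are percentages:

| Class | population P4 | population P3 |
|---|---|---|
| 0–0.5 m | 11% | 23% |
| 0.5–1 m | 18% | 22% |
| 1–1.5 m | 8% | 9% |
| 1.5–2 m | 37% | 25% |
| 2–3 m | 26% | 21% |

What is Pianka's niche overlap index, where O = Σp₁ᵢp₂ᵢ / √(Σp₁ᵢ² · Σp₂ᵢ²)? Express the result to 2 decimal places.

Convert percentages to proportions (divide by 100).
Σ p₁ᵢp₂ᵢ = 0.0253 + 0.0396 + 0.0072 + 0.0925 + 0.0546 = 0.2192
Σp_1ᵢ² = 0.11² + 0.18² + 0.08² + 0.37² + 0.26² = 0.0121 + 0.0324 + 0.0064 + 0.1369 + 0.0676 = 0.2554
Σp_2ᵢ² = 0.23² + 0.22² + 0.09² + 0.25² + 0.21² = 0.0529 + 0.0484 + 0.0081 + 0.0625 + 0.0441 = 0.2160
O = 0.2192 / √(0.2554 × 0.2160) = 0.2192 / 0.23488 = 0.9332

0.93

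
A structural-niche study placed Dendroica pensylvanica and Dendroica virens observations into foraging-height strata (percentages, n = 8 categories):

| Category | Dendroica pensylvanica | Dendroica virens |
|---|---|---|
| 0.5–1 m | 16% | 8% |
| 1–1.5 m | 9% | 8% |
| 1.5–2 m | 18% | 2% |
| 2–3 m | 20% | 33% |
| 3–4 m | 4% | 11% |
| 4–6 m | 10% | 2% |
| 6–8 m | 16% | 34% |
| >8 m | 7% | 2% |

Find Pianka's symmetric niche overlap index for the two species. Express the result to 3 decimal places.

Convert percentages to proportions (divide by 100).
Σ p₁ᵢp₂ᵢ = 0.0128 + 0.0072 + 0.0036 + 0.0660 + 0.0044 + 0.0020 + 0.0544 + 0.0014 = 0.1518
Σp_1ᵢ² = 0.16² + 0.09² + 0.18² + 0.20² + 0.04² + 0.10² + 0.16² + 0.07² = 0.0256 + 0.0081 + 0.0324 + 0.0400 + 0.0016 + 0.0100 + 0.0256 + 0.0049 = 0.1482
Σp_2ᵢ² = 0.08² + 0.08² + 0.02² + 0.33² + 0.11² + 0.02² + 0.34² + 0.02² = 0.0064 + 0.0064 + 0.0004 + 0.1089 + 0.0121 + 0.0004 + 0.1156 + 0.0004 = 0.2506
O = 0.1518 / √(0.1482 × 0.2506) = 0.1518 / 0.192715 = 0.78769

0.788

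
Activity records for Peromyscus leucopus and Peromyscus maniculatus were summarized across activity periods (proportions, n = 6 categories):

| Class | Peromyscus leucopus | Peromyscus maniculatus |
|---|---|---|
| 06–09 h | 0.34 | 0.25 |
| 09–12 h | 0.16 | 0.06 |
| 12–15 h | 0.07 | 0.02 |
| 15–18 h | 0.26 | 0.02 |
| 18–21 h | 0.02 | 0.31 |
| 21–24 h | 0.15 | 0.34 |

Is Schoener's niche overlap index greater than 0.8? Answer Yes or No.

No

Σ|p₁ᵢ − p₂ᵢ| = 0.09 + 0.10 + 0.05 + 0.24 + 0.29 + 0.19 = 0.96
D = 1 − ½ × 0.96 = 1 − 0.480 = 0.5200
D = 0.5200 < 0.8 → No.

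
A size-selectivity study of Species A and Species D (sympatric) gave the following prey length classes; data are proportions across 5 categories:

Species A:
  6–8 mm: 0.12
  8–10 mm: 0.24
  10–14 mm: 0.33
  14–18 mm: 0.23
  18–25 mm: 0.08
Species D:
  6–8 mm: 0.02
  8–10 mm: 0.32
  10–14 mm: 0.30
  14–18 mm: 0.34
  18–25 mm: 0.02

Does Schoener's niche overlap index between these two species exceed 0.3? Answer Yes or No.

Σ|p₁ᵢ − p₂ᵢ| = 0.10 + 0.08 + 0.03 + 0.11 + 0.06 = 0.38
D = 1 − ½ × 0.38 = 1 − 0.190 = 0.8100
D = 0.8100 > 0.3 → Yes.

Yes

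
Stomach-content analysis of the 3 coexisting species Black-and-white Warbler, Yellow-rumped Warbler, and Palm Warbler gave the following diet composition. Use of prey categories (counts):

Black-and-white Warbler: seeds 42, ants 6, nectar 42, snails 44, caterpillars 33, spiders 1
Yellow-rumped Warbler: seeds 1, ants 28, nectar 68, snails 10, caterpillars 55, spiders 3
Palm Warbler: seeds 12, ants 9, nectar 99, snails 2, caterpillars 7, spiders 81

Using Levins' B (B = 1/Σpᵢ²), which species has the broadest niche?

Proportions for Black-and-white Warbler (n=168): 42/168=0.2500, 6/168=0.0357, 42/168=0.2500, 44/168=0.2619, 33/168=0.1964, 1/168=0.0060
Proportions for Yellow-rumped Warbler (n=165): 1/165=0.0061, 28/165=0.1697, 68/165=0.4121, 10/165=0.0606, 55/165=0.3333, 3/165=0.0182
Proportions for Palm Warbler (n=210): 12/210=0.0571, 9/210=0.0429, 99/210=0.4714, 2/210=0.0095, 7/210=0.0333, 81/210=0.3857
Σp_Blacᵢ² = 0.2500² + 0.0357² + 0.2500² + 0.2619² + 0.1964² + 0.0060² = 0.062500 + 0.001274 + 0.062500 + 0.068592 + 0.038573 + 0.000036 = 0.233475
B_Blac = 1 / 0.233475 = 4.2831
Σp_Yellᵢ² = 0.0061² + 0.1697² + 0.4121² + 0.0606² + 0.3333² + 0.0182² = 0.000037 + 0.028798 + 0.169826 + 0.003672 + 0.111089 + 0.000331 = 0.313753
B_Yell = 1 / 0.313753 = 3.1872
Σp_Palmᵢ² = 0.0571² + 0.0429² + 0.4714² + 0.0095² + 0.0333² + 0.3857² = 0.003260 + 0.001840 + 0.222218 + 0.000090 + 0.001109 + 0.148764 = 0.377281
B_Palm = 1 / 0.377281 = 2.6505
Highest B → broadest niche (most generalist): Black-and-white Warbler (B = 4.28).

Black-and-white Warbler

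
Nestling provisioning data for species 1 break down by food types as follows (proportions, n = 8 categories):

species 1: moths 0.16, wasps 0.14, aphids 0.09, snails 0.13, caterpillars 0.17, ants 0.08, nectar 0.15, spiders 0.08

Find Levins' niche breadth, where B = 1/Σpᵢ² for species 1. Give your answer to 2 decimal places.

Σpᵢ² = 0.16² + 0.14² + 0.09² + 0.13² + 0.17² + 0.08² + 0.15² + 0.08² = 0.0256 + 0.0196 + 0.0081 + 0.0169 + 0.0289 + 0.0064 + 0.0225 + 0.0064 = 0.1344
B = 1 / 0.1344 = 7.4405

7.44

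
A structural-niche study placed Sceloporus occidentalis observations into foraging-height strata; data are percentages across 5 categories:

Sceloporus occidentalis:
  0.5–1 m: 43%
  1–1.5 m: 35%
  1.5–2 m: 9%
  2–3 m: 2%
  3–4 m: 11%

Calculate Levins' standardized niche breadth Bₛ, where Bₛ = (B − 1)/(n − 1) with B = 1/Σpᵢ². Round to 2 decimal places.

0.51

Convert percentages to proportions (divide by 100).
Σpᵢ² = 0.43² + 0.35² + 0.09² + 0.02² + 0.11² = 0.1849 + 0.1225 + 0.0081 + 0.0004 + 0.0121 = 0.3280
B = 1 / 0.3280 = 3.0488
Bₛ = (B − 1)/(n − 1) = (3.0488 − 1)/(5 − 1) = 2.0488/4 = 0.5122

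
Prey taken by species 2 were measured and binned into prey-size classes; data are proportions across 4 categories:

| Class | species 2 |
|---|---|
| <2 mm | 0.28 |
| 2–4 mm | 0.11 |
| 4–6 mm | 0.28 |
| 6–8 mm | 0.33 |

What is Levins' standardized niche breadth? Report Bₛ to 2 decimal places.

Σpᵢ² = 0.28² + 0.11² + 0.28² + 0.33² = 0.0784 + 0.0121 + 0.0784 + 0.1089 = 0.2778
B = 1 / 0.2778 = 3.5997
Bₛ = (B − 1)/(n − 1) = (3.5997 − 1)/(4 − 1) = 2.5997/3 = 0.8666

0.87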